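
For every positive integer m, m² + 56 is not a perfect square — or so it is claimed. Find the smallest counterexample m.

A counterexample is any positive integer m such that m² + 56 is a perfect square; we check each in order.
The first 4 eligible values, up to m = 4, all satisfy the conclusion.
m = 5: 5² + 56 = 81 = 9², a perfect square.

m = 5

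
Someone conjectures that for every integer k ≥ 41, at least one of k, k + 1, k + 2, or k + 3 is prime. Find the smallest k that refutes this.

k = 48

We need the least integer k ≥ 41 for which k, k + 1, k + 2, k + 3 are all composite.
For k = 41, 42, 43, 44, 45, 46, 47 the conclusion holds.
k = 48: 48 = 2 × 24; 49 = 7 × 7; 50 = 2 × 25; 51 = 3 × 17 — all composite.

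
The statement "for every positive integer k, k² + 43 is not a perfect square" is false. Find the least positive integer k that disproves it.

For k = 1, 2, 3, 4, …, 18, 19, 20 the conclusion holds.
k = 21: 21² + 43 = 484 = 22², a perfect square.
So k = 21 is the smallest counterexample.

k = 21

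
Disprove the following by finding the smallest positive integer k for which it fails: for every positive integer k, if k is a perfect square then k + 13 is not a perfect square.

k = 36

The first 5 eligible values, up to k = 25, all satisfy the conclusion.
k = 36: 36 = 6² and 36 + 13 = 49 = 7².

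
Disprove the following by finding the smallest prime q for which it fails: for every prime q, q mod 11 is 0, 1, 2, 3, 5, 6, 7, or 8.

We need the least prime q for which the claim fails.
For q = 2, 3, 5, 7, 11, 13, 17, 19, 23, 29 the conclusion holds.
q = 31: 31 mod 11 = 9 — not in {0, 1, 2, 3, 5, 6, 7, 8}.
Thus q = 31 disproves the claim, and no smaller q works.

q = 31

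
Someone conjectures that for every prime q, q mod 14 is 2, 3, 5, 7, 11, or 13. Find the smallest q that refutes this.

q = 23

Check each prime q in order until the claim fails.
The first 8 eligible values, up to q = 19, all satisfy the conclusion.
q = 23: 23 mod 14 = 9 — not in {2, 3, 5, 7, 11, 13}.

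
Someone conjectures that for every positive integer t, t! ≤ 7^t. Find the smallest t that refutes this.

A counterexample is any positive integer t such that t! > 7^t; we check each in order.
The first 16 eligible values, up to t = 16, all satisfy the conclusion.
t = 17: t! = 355687428096000 and 7^t = 232630513987207, so 355687428096000 > 232630513987207.

t = 17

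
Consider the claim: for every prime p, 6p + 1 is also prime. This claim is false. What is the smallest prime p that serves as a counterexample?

p = 19

We need the least prime p for which 6p + 1 is not prime.
The first 7 eligible values, up to p = 17, all satisfy the conclusion.
p = 19: 6p + 1 = 115 = 5 × 23, not prime.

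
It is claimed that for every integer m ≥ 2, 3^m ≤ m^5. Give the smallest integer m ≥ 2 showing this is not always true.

m = 11

For m = 2, 3, 4, 5, 6, 7, 8, 9, 10 the conclusion holds.
m = 11: 3^m = 177147 and m^5 = 161051, so 177147 > 161051.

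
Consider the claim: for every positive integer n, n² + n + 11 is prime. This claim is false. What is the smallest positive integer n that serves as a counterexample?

n = 10

For n = 1, 2, 3, 4, 5, 6, 7, 8, 9 the conclusion holds.
n = 10: n² + n + 11 = 121 = 11 × 11, composite.
So n = 10 is the smallest counterexample.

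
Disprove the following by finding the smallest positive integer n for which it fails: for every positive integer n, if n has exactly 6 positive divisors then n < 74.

n = 75

We need the least positive integer n for which n has exactly 6 positive divisors but the claim fails.
For n = 12, 18, 20, 28, …, 52, 63, 68 the conclusion holds.
n = 75: τ(75) = 6; 75 ≥ 74.
Hence n = 75 is a counterexample.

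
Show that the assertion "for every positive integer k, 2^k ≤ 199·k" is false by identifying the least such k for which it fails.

k = 12

We need the least positive integer k for which 2^k > 199·k.
The first 11 eligible values, up to k = 11, all satisfy the conclusion.
k = 12: 2^k = 4096 and 199·k = 2388, so 4096 > 2388.
Thus k = 12 disproves the claim, and no smaller k works.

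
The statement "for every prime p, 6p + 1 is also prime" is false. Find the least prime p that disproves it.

The first 7 eligible values, up to p = 17, all satisfy the conclusion.
p = 19: 6p + 1 = 115 = 5 × 23, not prime.
So p = 19 is the smallest counterexample.

p = 19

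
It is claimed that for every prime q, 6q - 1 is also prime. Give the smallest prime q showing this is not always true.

For q = 2, 3, 5, 7 the conclusion holds.
q = 11: 6q - 1 = 65 = 5 × 13, not prime.

q = 11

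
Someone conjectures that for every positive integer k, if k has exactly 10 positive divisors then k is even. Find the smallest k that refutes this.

Check each positive integer k in order until k has exactly 10 positive divisors but k is odd.
For k = 48, 80, 112, 162, 176, 208, 272, 304, 368 the conclusion holds.
k = 405: divisors of 405: 10 divisors; 405 is odd.
So k = 405 is the smallest counterexample.

k = 405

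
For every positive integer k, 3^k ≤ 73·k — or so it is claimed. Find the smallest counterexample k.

Check each positive integer k in order until 3^k > 73·k.
The first 5 eligible values, up to k = 5, all satisfy the conclusion.
k = 6: 3^k = 729 and 73·k = 438, so 729 > 438.
Hence k = 6 is a counterexample.

k = 6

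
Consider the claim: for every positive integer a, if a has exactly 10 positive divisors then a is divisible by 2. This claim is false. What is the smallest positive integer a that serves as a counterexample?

A counterexample is any positive integer a such that a has exactly 10 positive divisors but a is not divisible by 2; we check each in order.
For a = 48, 80, 112, 162, 176, 208, 272, 304, 368 the conclusion holds.
a = 405: τ(405) = 10; 405 mod 2 = 1.

a = 405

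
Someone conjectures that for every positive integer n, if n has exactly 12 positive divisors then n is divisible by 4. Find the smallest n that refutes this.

n = 90

We need the least positive integer n for which n has exactly 12 positive divisors but n is not divisible by 4.
n = 60: τ(60) = 12; 60 mod 4 = 0.
n = 72: τ(72) = 12; 72 mod 4 = 0.
n = 84: τ(84) = 12; 84 mod 4 = 0.
n = 90: τ(90) = 12; 90 mod 4 = 2.
Hence n = 90 is a counterexample.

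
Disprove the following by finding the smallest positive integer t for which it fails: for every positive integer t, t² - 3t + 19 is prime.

We need the least positive integer t for which t² - 3t + 19 is not prime.
The first 17 eligible values, up to t = 17, all satisfy the conclusion.
t = 18: t² - 3t + 19 = 289 = 17 × 17, composite.
So t = 18 is the smallest counterexample.

t = 18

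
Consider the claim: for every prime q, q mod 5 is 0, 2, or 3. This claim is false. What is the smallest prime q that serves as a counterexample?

A counterexample is any prime q such that the claim fails; we check each in order.
For q = 2, 3, 5, 7 the conclusion holds.
q = 11: 11 mod 5 = 1 — not in {0, 2, 3}.

q = 11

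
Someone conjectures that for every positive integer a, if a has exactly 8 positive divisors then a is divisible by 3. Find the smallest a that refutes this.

We need the least positive integer a for which a has exactly 8 positive divisors but a is not divisible by 3.
a = 24: τ(24) = 8; 24 mod 3 = 0.
a = 30: τ(30) = 8; 30 mod 3 = 0.
a = 40: τ(40) = 8; 40 mod 3 = 1.

a = 40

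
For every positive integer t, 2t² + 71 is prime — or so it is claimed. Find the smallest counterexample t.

t = 5

t = 1: 2t² + 71 = 73, prime.
t = 2: 2t² + 71 = 79, prime.
t = 3: 2t² + 71 = 89, prime.
t = 4: 2t² + 71 = 103, prime.
t = 5: 2t² + 71 = 121 = 11 × 11, composite.
Hence t = 5 is a counterexample.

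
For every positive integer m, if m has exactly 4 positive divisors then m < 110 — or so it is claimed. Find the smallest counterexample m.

m = 111

Check each positive integer m in order until m has exactly 4 positive divisors but the claim fails.
The first 33 eligible values, up to m = 106, all satisfy the conclusion.
m = 111: τ(111) = 4; 111 ≥ 110.
Hence m = 111 is a counterexample.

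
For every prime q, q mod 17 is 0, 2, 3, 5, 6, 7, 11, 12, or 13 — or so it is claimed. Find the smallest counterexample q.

q = 31

We need the least prime q for which the claim fails.
For q = 2, 3, 5, 7, 11, 13, 17, 19, 23, 29 the conclusion holds.
q = 31: 31 mod 17 = 14 — not in {0, 2, 3, 5, 6, 7, 11, 12, 13}.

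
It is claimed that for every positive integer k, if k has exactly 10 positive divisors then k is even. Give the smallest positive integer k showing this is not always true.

For k = 48, 80, 112, 162, 176, 208, 272, 304, 368 the conclusion holds.
k = 405: divisors of 405: 10 divisors; 405 is odd.
So k = 405 is the smallest counterexample.

k = 405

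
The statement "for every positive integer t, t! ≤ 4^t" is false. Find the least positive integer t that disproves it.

A counterexample is any positive integer t such that t! > 4^t; we check each in order.
The first 8 eligible values, up to t = 8, all satisfy the conclusion.
t = 9: t! = 362880 and 4^t = 262144, so 362880 > 262144.
Thus t = 9 disproves the claim, and no smaller t works.

t = 9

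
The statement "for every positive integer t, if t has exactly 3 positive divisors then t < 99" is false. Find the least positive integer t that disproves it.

For t = 4, 9, 25, 49 the conclusion holds.
t = 121: τ(121) = 3; 121 ≥ 99.
So t = 121 is the smallest counterexample.

t = 121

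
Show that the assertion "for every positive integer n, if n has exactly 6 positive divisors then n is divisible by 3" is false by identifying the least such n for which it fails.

n = 12: τ(12) = 6; 12 mod 3 = 0.
n = 18: τ(18) = 6; 18 mod 3 = 0.
n = 20: τ(20) = 6; 20 mod 3 = 2.
So n = 20 is the smallest counterexample.

n = 20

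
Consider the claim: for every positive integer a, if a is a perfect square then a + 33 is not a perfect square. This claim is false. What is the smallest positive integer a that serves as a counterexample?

a = 16

Check each positive integer a in order until a is a perfect square but a + 33 is a perfect square.
For a = 1, 4, 9 the conclusion holds.
a = 16: 16 = 4² and 16 + 33 = 49 = 7².
Hence a = 16 is a counterexample.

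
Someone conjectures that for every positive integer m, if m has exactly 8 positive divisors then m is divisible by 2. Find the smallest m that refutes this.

We need the least positive integer m for which m has exactly 8 positive divisors but m is not divisible by 2.
For m = 24, 30, 40, 42, …, 88, 102, 104 the conclusion holds.
m = 105: τ(105) = 8; 105 mod 2 = 1.
So m = 105 is the smallest counterexample.

m = 105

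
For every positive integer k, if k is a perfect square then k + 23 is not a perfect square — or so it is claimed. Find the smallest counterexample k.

A counterexample is any positive integer k such that k is a perfect square but k + 23 is a perfect square; we check each in order.
The first 10 eligible values, up to k = 100, all satisfy the conclusion.
k = 121: 121 = 11² and 121 + 23 = 144 = 12².

k = 121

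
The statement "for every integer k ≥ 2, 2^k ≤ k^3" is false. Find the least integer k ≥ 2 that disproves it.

k = 10

We need the least integer k ≥ 2 for which 2^k > k^3.
The first 8 eligible values, up to k = 9, all satisfy the conclusion.
k = 10: 2^k = 1024 and k^3 = 1000, so 1024 > 1000.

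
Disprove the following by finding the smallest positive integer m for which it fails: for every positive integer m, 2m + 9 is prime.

m = 3

We need the least positive integer m for which 2m + 9 is not prime.
For m = 1, 2 the conclusion holds.
m = 3: 2m + 9 = 15 = 3 × 5, composite.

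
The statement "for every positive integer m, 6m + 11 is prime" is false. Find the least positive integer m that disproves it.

A counterexample is any positive integer m such that 6m + 11 is not prime; we check each in order.
For m = 1, 2, 3 the conclusion holds.
m = 4: 6m + 11 = 35 = 5 × 7, composite.
Hence m = 4 is a counterexample.

m = 4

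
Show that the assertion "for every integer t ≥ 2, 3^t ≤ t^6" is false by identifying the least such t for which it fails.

t = 15

Check each integer t ≥ 2 in order until 3^t > t^6.
For t = 2, 3, 4, 5, …, 12, 13, 14 the conclusion holds.
t = 15: 3^t = 14348907 and t^6 = 11390625, so 14348907 > 11390625.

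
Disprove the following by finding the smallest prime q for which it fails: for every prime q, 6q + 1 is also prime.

q = 19

Check each prime q in order until 6q + 1 is not prime.
For q = 2, 3, 5, 7, 11, 13, 17 the conclusion holds.
q = 19: 6q + 1 = 115 = 5 × 23, not prime.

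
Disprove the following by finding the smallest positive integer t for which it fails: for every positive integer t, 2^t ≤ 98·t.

t = 10

For t = 1, 2, 3, 4, 5, 6, 7, 8, 9 the conclusion holds.
t = 10: 2^t = 1024 and 98·t = 980, so 1024 > 980.
So t = 10 is the smallest counterexample.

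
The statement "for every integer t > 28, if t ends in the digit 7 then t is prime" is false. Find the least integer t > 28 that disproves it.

A counterexample is any integer t > 28 such that t ends in the digit 7 but t is not prime; we check each in order.
t = 37: 37 ends in 7 and is prime.
t = 47: 47 ends in 7 and is prime.
t = 57: 57 ends in 7; 57 = 3 × 19, composite.

t = 57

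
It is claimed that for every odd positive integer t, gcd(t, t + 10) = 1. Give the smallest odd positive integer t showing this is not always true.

t = 5

A counterexample is any odd positive integer t such that gcd(t, t + 10) > 1; we check each in order.
t = 1: gcd(1, 11) = 1.
t = 3: gcd(3, 13) = 1.
t = 5: gcd(5, 15) = 5.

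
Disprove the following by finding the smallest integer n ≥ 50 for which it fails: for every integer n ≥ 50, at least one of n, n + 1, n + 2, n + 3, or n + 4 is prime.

n = 54

For n = 50, 51, 52, 53 the conclusion holds.
n = 54: 54 = 2 × 27; 55 = 5 × 11; 56 = 2 × 28; 57 = 3 × 19; 58 = 2 × 29 — all composite.
So n = 54 is the smallest counterexample.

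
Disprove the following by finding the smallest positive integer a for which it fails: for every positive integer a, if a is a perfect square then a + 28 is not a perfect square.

a = 36

A counterexample is any positive integer a such that a is a perfect square but a + 28 is a perfect square; we check each in order.
a = 1: 1 + 28 = 29, not a perfect square.
a = 4: 4 + 28 = 32, not a perfect square.
a = 9: 9 + 28 = 37, not a perfect square.
a = 16: 16 + 28 = 44, not a perfect square.
a = 25: 25 + 28 = 53, not a perfect square.
a = 36: 36 = 6² and 36 + 28 = 64 = 8².
So a = 36 is the smallest counterexample.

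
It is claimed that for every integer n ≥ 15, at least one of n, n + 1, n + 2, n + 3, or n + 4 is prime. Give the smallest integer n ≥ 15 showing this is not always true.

n = 24

A counterexample is any integer n ≥ 15 such that n, n + 1, n + 2, n + 3, n + 4 are all composite; we check each in order.
For n = 15, 16, 17, 18, 19, 20, 21, 22, 23 the conclusion holds.
n = 24: 24 = 2 × 12; 25 = 5 × 5; 26 = 2 × 13; 27 = 3 × 9; 28 = 2 × 14 — all composite.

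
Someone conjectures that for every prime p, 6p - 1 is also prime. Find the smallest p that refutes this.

p = 11

Check each prime p in order until 6p - 1 is not prime.
The first 4 eligible values, up to p = 7, all satisfy the conclusion.
p = 11: 6p - 1 = 65 = 5 × 13, not prime.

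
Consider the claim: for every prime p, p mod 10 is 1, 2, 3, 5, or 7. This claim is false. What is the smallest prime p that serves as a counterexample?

Check each prime p in order until the claim fails.
p = 2: 2 mod 10 = 2.
p = 3: 3 mod 10 = 3.
p = 5: 5 mod 10 = 5.
p = 7: 7 mod 10 = 7.
p = 11: 11 mod 10 = 1.
p = 13: 13 mod 10 = 3.
p = 17: 17 mod 10 = 7.
p = 19: 19 mod 10 = 9 — not in {1, 2, 3, 5, 7}.
Hence p = 19 is a counterexample.

p = 19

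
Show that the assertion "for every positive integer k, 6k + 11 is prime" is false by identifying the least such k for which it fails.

Check each positive integer k in order until 6k + 11 is not prime.
For k = 1, 2, 3 the conclusion holds.
k = 4: 6k + 11 = 35 = 5 × 7, composite.
Hence k = 4 is a counterexample.

k = 4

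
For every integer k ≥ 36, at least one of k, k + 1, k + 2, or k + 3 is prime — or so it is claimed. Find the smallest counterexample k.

k = 48

A counterexample is any integer k ≥ 36 such that k, k + 1, k + 2, k + 3 are all composite; we check each in order.
For k = 36, 37, 38, 39, …, 45, 46, 47 the conclusion holds.
k = 48: 48 = 2 × 24; 49 = 7 × 7; 50 = 2 × 25; 51 = 3 × 17 — all composite.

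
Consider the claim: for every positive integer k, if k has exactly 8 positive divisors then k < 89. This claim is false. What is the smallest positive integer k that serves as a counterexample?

k = 102

Check each positive integer k in order until k has exactly 8 positive divisors but the claim fails.
For k = 24, 30, 40, 42, 54, 56, 66, 70, 78, 88 the conclusion holds.
k = 102: τ(102) = 8; 102 ≥ 89.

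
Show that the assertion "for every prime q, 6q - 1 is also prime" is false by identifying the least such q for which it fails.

Check each prime q in order until 6q - 1 is not prime.
The first 4 eligible values, up to q = 7, all satisfy the conclusion.
q = 11: 6q - 1 = 65 = 5 × 13, not prime.
So q = 11 is the smallest counterexample.

q = 11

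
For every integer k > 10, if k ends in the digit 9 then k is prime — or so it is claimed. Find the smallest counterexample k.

A counterexample is any integer k > 10 such that k ends in the digit 9 but k is not prime; we check each in order.
For k = 19, 29 the conclusion holds.
k = 39: 39 ends in 9; 39 = 3 × 13, composite.

k = 39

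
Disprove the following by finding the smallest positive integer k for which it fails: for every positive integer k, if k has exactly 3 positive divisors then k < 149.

A counterexample is any positive integer k such that k has exactly 3 positive divisors but the claim fails; we check each in order.
The first 5 eligible values, up to k = 121, all satisfy the conclusion.
k = 169: τ(169) = 3; 169 ≥ 149.
So k = 169 is the smallest counterexample.

k = 169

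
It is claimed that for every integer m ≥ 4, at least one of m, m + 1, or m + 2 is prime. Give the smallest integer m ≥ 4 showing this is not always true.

Check each integer m ≥ 4 in order until m, m + 1, m + 2 are all composite.
For m = 4, 5, 6, 7 the conclusion holds.
m = 8: 8 = 2 × 4; 9 = 3 × 3; 10 = 2 × 5 — all composite.

m = 8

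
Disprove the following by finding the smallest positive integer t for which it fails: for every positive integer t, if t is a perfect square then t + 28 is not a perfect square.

Check each positive integer t in order until t is a perfect square but t + 28 is a perfect square.
The first 5 eligible values, up to t = 25, all satisfy the conclusion.
t = 36: 36 = 6² and 36 + 28 = 64 = 8².

t = 36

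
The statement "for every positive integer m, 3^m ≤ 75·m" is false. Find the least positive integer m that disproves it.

m = 6

A counterexample is any positive integer m such that 3^m > 75·m; we check each in order.
For m = 1, 2, 3, 4, 5 the conclusion holds.
m = 6: 3^m = 729 and 75·m = 450, so 729 > 450.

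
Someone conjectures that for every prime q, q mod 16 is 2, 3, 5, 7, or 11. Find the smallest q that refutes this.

q = 2: 2 mod 16 = 2.
q = 3: 3 mod 16 = 3.
q = 5: 5 mod 16 = 5.
q = 7: 7 mod 16 = 7.
q = 11: 11 mod 16 = 11.
q = 13: 13 mod 16 = 13 — not in {2, 3, 5, 7, 11}.
Thus q = 13 disproves the claim, and no smaller q works.

q = 13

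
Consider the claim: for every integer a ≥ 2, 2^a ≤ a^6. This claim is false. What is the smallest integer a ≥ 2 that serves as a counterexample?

a = 30

For a = 2, 3, 4, 5, …, 27, 28, 29 the conclusion holds.
a = 30: 2^a = 1073741824 and a^6 = 729000000, so 1073741824 > 729000000.
So a = 30 is the smallest counterexample.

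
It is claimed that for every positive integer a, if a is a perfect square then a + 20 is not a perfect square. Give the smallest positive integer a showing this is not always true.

a = 16

A counterexample is any positive integer a such that a is a perfect square but a + 20 is a perfect square; we check each in order.
a = 1: 1 + 20 = 21, not a perfect square.
a = 4: 4 + 20 = 24, not a perfect square.
a = 9: 9 + 20 = 29, not a perfect square.
a = 16: 16 = 4² and 16 + 20 = 36 = 6².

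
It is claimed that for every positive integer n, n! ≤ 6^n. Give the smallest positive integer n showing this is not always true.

A counterexample is any positive integer n such that n! > 6^n; we check each in order.
For n = 1, 2, 3, 4, …, 11, 12, 13 the conclusion holds.
n = 14: n! = 87178291200 and 6^n = 78364164096, so 87178291200 > 78364164096.
So n = 14 is the smallest counterexample.

n = 14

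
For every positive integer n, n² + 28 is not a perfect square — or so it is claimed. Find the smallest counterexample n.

n = 6

A counterexample is any positive integer n such that n² + 28 is a perfect square; we check each in order.
For n = 1, 2, 3, 4, 5 the conclusion holds.
n = 6: 6² + 28 = 64 = 8², a perfect square.
So n = 6 is the smallest counterexample.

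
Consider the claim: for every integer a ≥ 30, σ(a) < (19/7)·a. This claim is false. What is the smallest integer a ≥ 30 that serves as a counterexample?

Check each integer a ≥ 30 in order until the claim fails.
For a = 30, 31, 32, 33, …, 57, 58, 59 the conclusion holds.
a = 60: σ(60) = 168; 168 ≥ 1140/7.
Hence a = 60 is a counterexample.

a = 60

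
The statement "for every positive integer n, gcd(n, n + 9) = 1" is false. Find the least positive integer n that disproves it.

Check each positive integer n in order until gcd(n, n + 9) > 1.
n = 1: gcd(1, 10) = 1.
n = 2: gcd(2, 11) = 1.
n = 3: gcd(3, 12) = 3.
Hence n = 3 is a counterexample.

n = 3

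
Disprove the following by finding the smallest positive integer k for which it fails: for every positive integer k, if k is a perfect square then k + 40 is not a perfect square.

k = 9

We need the least positive integer k for which k is a perfect square but k + 40 is a perfect square.
k = 1: 1 + 40 = 41, not a perfect square.
k = 4: 4 + 40 = 44, not a perfect square.
k = 9: 9 = 3² and 9 + 40 = 49 = 7².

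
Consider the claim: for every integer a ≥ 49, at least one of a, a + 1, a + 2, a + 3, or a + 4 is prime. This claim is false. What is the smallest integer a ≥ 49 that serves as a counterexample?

a = 54

a = 49: 53 is prime.
a = 50: 53 is prime.
a = 51: 53 is prime.
a = 52: 53 is prime.
a = 53: 53 is prime.
a = 54: 54 = 2 × 27; 55 = 5 × 11; 56 = 2 × 28; 57 = 3 × 19; 58 = 2 × 29 — all composite.
Thus a = 54 disproves the claim, and no smaller a works.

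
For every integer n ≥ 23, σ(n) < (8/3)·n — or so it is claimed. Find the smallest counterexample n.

A counterexample is any integer n ≥ 23 such that the claim fails; we check each in order.
For n = 23, 24, 25, 26, …, 57, 58, 59 the conclusion holds.
n = 60: σ(60) = 168; 168 ≥ 160.
So n = 60 is the smallest counterexample.

n = 60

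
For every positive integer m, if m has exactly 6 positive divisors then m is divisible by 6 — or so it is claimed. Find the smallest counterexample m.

A counterexample is any positive integer m such that m has exactly 6 positive divisors but m is not divisible by 6; we check each in order.
m = 12: τ(12) = 6; 12 mod 6 = 0.
m = 18: τ(18) = 6; 18 mod 6 = 0.
m = 20: τ(20) = 6; 20 mod 6 = 2.
Hence m = 20 is a counterexample.

m = 20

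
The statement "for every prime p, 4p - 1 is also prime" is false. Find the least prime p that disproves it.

p = 7

We need the least prime p for which 4p - 1 is not prime.
p = 2: 4p - 1 = 7, prime.
p = 3: 4p - 1 = 11, prime.
p = 5: 4p - 1 = 19, prime.
p = 7: 4p - 1 = 27 = 3 × 9, not prime.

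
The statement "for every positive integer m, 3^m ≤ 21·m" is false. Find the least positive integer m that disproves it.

The first 4 eligible values, up to m = 4, all satisfy the conclusion.
m = 5: 3^m = 243 and 21·m = 105, so 243 > 105.

m = 5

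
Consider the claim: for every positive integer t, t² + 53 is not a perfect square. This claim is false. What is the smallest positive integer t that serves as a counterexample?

For t = 1, 2, 3, 4, …, 23, 24, 25 the conclusion holds.
t = 26: 26² + 53 = 729 = 27², a perfect square.

t = 26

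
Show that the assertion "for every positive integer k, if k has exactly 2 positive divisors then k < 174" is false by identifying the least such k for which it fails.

k = 179

We need the least positive integer k for which k has exactly 2 positive divisors but the claim fails.
The first 40 eligible values, up to k = 173, all satisfy the conclusion.
k = 179: τ(179) = 2; 179 ≥ 174.
Hence k = 179 is a counterexample.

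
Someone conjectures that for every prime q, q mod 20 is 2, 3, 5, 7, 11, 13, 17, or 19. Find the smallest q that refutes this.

q = 29

For q = 2, 3, 5, 7, 11, 13, 17, 19, 23 the conclusion holds.
q = 29: 29 mod 20 = 9 — not in {2, 3, 5, 7, 11, 13, 17, 19}.
So q = 29 is the smallest counterexample.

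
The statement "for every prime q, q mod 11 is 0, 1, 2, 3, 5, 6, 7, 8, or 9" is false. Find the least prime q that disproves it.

q = 37

We need the least prime q for which the claim fails.
For q = 2, 3, 5, 7, …, 23, 29, 31 the conclusion holds.
q = 37: 37 mod 11 = 4 — not in {0, 1, 2, 3, 5, 6, 7, 8, 9}.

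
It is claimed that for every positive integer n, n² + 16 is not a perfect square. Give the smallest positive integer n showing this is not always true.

A counterexample is any positive integer n such that n² + 16 is a perfect square; we check each in order.
For n = 1, 2 the conclusion holds.
n = 3: 3² + 16 = 25 = 5², a perfect square.

n = 3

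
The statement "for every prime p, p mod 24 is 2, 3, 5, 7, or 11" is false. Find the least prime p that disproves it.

We need the least prime p for which the claim fails.
p = 2: 2 mod 24 = 2.
p = 3: 3 mod 24 = 3.
p = 5: 5 mod 24 = 5.
p = 7: 7 mod 24 = 7.
p = 11: 11 mod 24 = 11.
p = 13: 13 mod 24 = 13 — not in {2, 3, 5, 7, 11}.
So p = 13 is the smallest counterexample.

p = 13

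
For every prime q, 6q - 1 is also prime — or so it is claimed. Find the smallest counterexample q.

For q = 2, 3, 5, 7 the conclusion holds.
q = 11: 6q - 1 = 65 = 5 × 13, not prime.
So q = 11 is the smallest counterexample.

q = 11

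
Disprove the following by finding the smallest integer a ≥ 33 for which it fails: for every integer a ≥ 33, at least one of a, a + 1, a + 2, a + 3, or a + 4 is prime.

a = 48

A counterexample is any integer a ≥ 33 such that a, a + 1, a + 2, a + 3, a + 4 are all composite; we check each in order.
For a = 33, 34, 35, 36, …, 45, 46, 47 the conclusion holds.
a = 48: 48 = 2 × 24; 49 = 7 × 7; 50 = 2 × 25; 51 = 3 × 17; 52 = 2 × 26 — all composite.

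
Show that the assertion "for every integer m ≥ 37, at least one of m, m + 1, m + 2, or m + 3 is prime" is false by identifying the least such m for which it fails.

We need the least integer m ≥ 37 for which m, m + 1, m + 2, m + 3 are all composite.
For m = 37, 38, 39, 40, …, 45, 46, 47 the conclusion holds.
m = 48: 48 = 2 × 24; 49 = 7 × 7; 50 = 2 × 25; 51 = 3 × 17 — all composite.
Hence m = 48 is a counterexample.

m = 48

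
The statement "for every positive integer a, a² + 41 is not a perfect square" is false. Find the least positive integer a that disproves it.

A counterexample is any positive integer a such that a² + 41 is a perfect square; we check each in order.
For a = 1, 2, 3, 4, …, 17, 18, 19 the conclusion holds.
a = 20: 20² + 41 = 441 = 21², a perfect square.

a = 20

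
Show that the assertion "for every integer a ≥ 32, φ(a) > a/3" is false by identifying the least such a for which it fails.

a = 36

A counterexample is any integer a ≥ 32 such that the claim fails; we check each in order.
The first 4 eligible values, up to a = 35, all satisfy the conclusion.
a = 36: φ(36) = 12 and 36/3 = 12, so φ(36) ≤ 36/3.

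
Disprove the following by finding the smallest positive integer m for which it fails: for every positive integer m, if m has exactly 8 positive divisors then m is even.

m = 105

For m = 24, 30, 40, 42, …, 88, 102, 104 the conclusion holds.
m = 105: divisors of 105: 1, 3, 5, 7, 15, 21, 35, 105; 105 is odd.
Thus m = 105 disproves the claim, and no smaller m works.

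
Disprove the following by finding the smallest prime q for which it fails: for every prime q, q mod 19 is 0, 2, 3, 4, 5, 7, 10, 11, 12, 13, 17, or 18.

q = 47

Check each prime q in order until the claim fails.
The first 14 eligible values, up to q = 43, all satisfy the conclusion.
q = 47: 47 mod 19 = 9 — not in {0, 2, 3, 4, 5, 7, 10, 11, 12, 13, 17, 18}.
So q = 47 is the smallest counterexample.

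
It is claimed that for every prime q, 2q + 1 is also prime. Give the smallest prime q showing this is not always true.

q = 7

q = 2: 2q + 1 = 5, prime.
q = 3: 2q + 1 = 7, prime.
q = 5: 2q + 1 = 11, prime.
q = 7: 2q + 1 = 15 = 3 × 5, not prime.
Thus q = 7 disproves the claim, and no smaller q works.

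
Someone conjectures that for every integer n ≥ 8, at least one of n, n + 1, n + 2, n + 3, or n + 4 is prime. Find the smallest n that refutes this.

For n = 8, 9, 10, 11, …, 21, 22, 23 the conclusion holds.
n = 24: 24 = 2 × 12; 25 = 5 × 5; 26 = 2 × 13; 27 = 3 × 9; 28 = 2 × 14 — all composite.
Thus n = 24 disproves the claim, and no smaller n works.

n = 24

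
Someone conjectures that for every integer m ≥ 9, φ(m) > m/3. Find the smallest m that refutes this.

For m = 9, 10, 11 the conclusion holds.
m = 12: φ(12) = 4 and 12/3 = 4, so φ(12) ≤ 12/3.

m = 12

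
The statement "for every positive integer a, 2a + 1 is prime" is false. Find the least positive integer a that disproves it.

We need the least positive integer a for which 2a + 1 is not prime.
a = 1: 2a + 1 = 3, prime.
a = 2: 2a + 1 = 5, prime.
a = 3: 2a + 1 = 7, prime.
a = 4: 2a + 1 = 9 = 3 × 3, composite.

a = 4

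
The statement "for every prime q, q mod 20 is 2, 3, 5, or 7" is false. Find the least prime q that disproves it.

A counterexample is any prime q such that the claim fails; we check each in order.
The first 4 eligible values, up to q = 7, all satisfy the conclusion.
q = 11: 11 mod 20 = 11 — not in {2, 3, 5, 7}.

q = 11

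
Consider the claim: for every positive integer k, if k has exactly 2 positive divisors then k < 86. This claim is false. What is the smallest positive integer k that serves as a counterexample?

Check each positive integer k in order until k has exactly 2 positive divisors but the claim fails.
For k = 2, 3, 5, 7, …, 73, 79, 83 the conclusion holds.
k = 89: τ(89) = 2; 89 ≥ 86.

k = 89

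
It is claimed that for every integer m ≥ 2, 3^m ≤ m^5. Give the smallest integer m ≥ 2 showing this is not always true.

m = 11

The first 9 eligible values, up to m = 10, all satisfy the conclusion.
m = 11: 3^m = 177147 and m^5 = 161051, so 177147 > 161051.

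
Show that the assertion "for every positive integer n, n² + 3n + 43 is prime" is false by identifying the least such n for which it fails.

n = 39

Check each positive integer n in order until n² + 3n + 43 is not prime.
For n = 1, 2, 3, 4, …, 36, 37, 38 the conclusion holds.
n = 39: n² + 3n + 43 = 1681 = 41 × 41, composite.
So n = 39 is the smallest counterexample.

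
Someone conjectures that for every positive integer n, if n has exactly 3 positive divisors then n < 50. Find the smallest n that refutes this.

Check each positive integer n in order until n has exactly 3 positive divisors but the claim fails.
For n = 4, 9, 25, 49 the conclusion holds.
n = 121: τ(121) = 3; 121 ≥ 50.

n = 121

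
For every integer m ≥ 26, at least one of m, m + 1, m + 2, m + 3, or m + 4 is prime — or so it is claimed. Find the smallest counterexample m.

A counterexample is any integer m ≥ 26 such that m, m + 1, m + 2, m + 3, m + 4 are all composite; we check each in order.
The first 6 eligible values, up to m = 31, all satisfy the conclusion.
m = 32: 32 = 2 × 16; 33 = 3 × 11; 34 = 2 × 17; 35 = 5 × 7; 36 = 2 × 18 — all composite.
So m = 32 is the smallest counterexample.

m = 32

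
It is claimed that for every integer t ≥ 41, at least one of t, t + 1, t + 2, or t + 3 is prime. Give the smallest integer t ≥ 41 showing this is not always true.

t = 41: 41 is prime.
t = 42: 43 is prime.
t = 43: 43 is prime.
t = 44: 47 is prime.
t = 45: 47 is prime.
t = 46: 47 is prime.
t = 47: 47 is prime.
t = 48: 48 = 2 × 24; 49 = 7 × 7; 50 = 2 × 25; 51 = 3 × 17 — all composite.

t = 48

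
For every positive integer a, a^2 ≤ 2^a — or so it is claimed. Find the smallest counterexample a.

Check each positive integer a in order until a^2 > 2^a.
For a = 1, 2 the conclusion holds.
a = 3: a^2 = 9 and 2^a = 8, so 9 > 8.
Thus a = 3 disproves the claim, and no smaller a works.

a = 3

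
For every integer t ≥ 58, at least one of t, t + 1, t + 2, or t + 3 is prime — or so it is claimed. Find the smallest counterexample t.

t = 62

We need the least integer t ≥ 58 for which t, t + 1, t + 2, t + 3 are all composite.
For t = 58, 59, 60, 61 the conclusion holds.
t = 62: 62 = 2 × 31; 63 = 3 × 21; 64 = 2 × 32; 65 = 5 × 13 — all composite.
Hence t = 62 is a counterexample.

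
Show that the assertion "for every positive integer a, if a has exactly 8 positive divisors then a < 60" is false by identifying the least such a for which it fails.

a = 66

Check each positive integer a in order until a has exactly 8 positive divisors but the claim fails.
For a = 24, 30, 40, 42, 54, 56 the conclusion holds.
a = 66: τ(66) = 8; 66 ≥ 60.
Thus a = 66 disproves the claim, and no smaller a works.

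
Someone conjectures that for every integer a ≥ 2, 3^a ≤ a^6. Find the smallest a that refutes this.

We need the least integer a ≥ 2 for which 3^a > a^6.
The first 13 eligible values, up to a = 14, all satisfy the conclusion.
a = 15: 3^a = 14348907 and a^6 = 11390625, so 14348907 > 11390625.
So a = 15 is the smallest counterexample.

a = 15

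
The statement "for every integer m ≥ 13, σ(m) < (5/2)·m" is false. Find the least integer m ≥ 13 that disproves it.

m = 24

A counterexample is any integer m ≥ 13 such that the claim fails; we check each in order.
For m = 13, 14, 15, 16, …, 21, 22, 23 the conclusion holds.
m = 24: σ(24) = 60; 60 ≥ 60.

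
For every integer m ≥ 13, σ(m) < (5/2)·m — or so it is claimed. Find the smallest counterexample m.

m = 24

Check each integer m ≥ 13 in order until the claim fails.
The first 11 eligible values, up to m = 23, all satisfy the conclusion.
m = 24: σ(24) = 60; 60 ≥ 60.
So m = 24 is the smallest counterexample.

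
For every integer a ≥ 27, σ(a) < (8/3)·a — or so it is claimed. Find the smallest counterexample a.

a = 60

Check each integer a ≥ 27 in order until the claim fails.
The first 33 eligible values, up to a = 59, all satisfy the conclusion.
a = 60: σ(60) = 168; 168 ≥ 160.
So a = 60 is the smallest counterexample.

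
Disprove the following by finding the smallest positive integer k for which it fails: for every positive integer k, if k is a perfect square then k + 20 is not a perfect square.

k = 1: 1 + 20 = 21, not a perfect square.
k = 4: 4 + 20 = 24, not a perfect square.
k = 9: 9 + 20 = 29, not a perfect square.
k = 16: 16 = 4² and 16 + 20 = 36 = 6².

k = 16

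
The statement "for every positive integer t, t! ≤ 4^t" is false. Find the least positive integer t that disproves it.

t = 1: t! = 1 and 4^t = 4, so 1 ≤ 4.
t = 2: t! = 2 and 4^t = 16, so 2 ≤ 16.
t = 3: t! = 6 and 4^t = 64, so 6 ≤ 64.
t = 4: t! = 24 and 4^t = 256, so 24 ≤ 256.
t = 5: t! = 120 and 4^t = 1024, so 120 ≤ 1024.
t = 6: t! = 720 and 4^t = 4096, so 720 ≤ 4096.
t = 7: t! = 5040 and 4^t = 16384, so 5040 ≤ 16384.
t = 8: t! = 40320 and 4^t = 65536, so 40320 ≤ 65536.
t = 9: t! = 362880 and 4^t = 262144, so 362880 > 262144.

t = 9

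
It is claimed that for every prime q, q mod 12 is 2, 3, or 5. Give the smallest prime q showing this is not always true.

A counterexample is any prime q such that the claim fails; we check each in order.
For q = 2, 3, 5 the conclusion holds.
q = 7: 7 mod 12 = 7 — not in {2, 3, 5}.

q = 7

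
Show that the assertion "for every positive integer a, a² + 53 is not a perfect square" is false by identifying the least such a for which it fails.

a = 26

For a = 1, 2, 3, 4, …, 23, 24, 25 the conclusion holds.
a = 26: 26² + 53 = 729 = 27², a perfect square.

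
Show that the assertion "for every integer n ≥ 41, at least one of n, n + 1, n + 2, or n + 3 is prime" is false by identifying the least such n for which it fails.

n = 41: 41 is prime.
n = 42: 43 is prime.
n = 43: 43 is prime.
n = 44: 47 is prime.
n = 45: 47 is prime.
n = 46: 47 is prime.
n = 47: 47 is prime.
n = 48: 48 = 2 × 24; 49 = 7 × 7; 50 = 2 × 25; 51 = 3 × 17 — all composite.

n = 48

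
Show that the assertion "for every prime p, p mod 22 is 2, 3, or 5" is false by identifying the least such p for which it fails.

p = 7

For p = 2, 3, 5 the conclusion holds.
p = 7: 7 mod 22 = 7 — not in {2, 3, 5}.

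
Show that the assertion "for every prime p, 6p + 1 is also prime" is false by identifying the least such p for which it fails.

p = 19

Check each prime p in order until 6p + 1 is not prime.
p = 2: 6p + 1 = 13, prime.
p = 3: 6p + 1 = 19, prime.
p = 5: 6p + 1 = 31, prime.
p = 7: 6p + 1 = 43, prime.
p = 11: 6p + 1 = 67, prime.
p = 13: 6p + 1 = 79, prime.
p = 17: 6p + 1 = 103, prime.
p = 19: 6p + 1 = 115 = 5 × 23, not prime.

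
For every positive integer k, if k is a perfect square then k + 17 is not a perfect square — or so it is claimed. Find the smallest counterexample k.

k = 64

A counterexample is any positive integer k such that k is a perfect square but k + 17 is a perfect square; we check each in order.
The first 7 eligible values, up to k = 49, all satisfy the conclusion.
k = 64: 64 = 8² and 64 + 17 = 81 = 9².
Hence k = 64 is a counterexample.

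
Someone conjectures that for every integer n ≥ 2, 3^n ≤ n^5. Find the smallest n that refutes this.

Check each integer n ≥ 2 in order until 3^n > n^5.
The first 9 eligible values, up to n = 10, all satisfy the conclusion.
n = 11: 3^n = 177147 and n^5 = 161051, so 177147 > 161051.
Hence n = 11 is a counterexample.

n = 11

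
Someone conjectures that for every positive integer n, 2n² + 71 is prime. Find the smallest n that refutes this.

n = 5

Check each positive integer n in order until 2n² + 71 is not prime.
The first 4 eligible values, up to n = 4, all satisfy the conclusion.
n = 5: 2n² + 71 = 121 = 11 × 11, composite.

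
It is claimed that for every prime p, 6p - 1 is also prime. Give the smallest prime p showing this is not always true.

A counterexample is any prime p such that 6p - 1 is not prime; we check each in order.
p = 2: 6p - 1 = 11, prime.
p = 3: 6p - 1 = 17, prime.
p = 5: 6p - 1 = 29, prime.
p = 7: 6p - 1 = 41, prime.
p = 11: 6p - 1 = 65 = 5 × 13, not prime.
So p = 11 is the smallest counterexample.

p = 11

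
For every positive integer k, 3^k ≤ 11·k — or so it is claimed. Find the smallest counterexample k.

k = 4

A counterexample is any positive integer k such that 3^k > 11·k; we check each in order.
For k = 1, 2, 3 the conclusion holds.
k = 4: 3^k = 81 and 11·k = 44, so 81 > 44.
Hence k = 4 is a counterexample.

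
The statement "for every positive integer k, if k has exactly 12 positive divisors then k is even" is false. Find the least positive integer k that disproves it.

A counterexample is any positive integer k such that k has exactly 12 positive divisors but k is odd; we check each in order.
The first 24 eligible values, up to k = 308, all satisfy the conclusion.
k = 315: divisors of 315: 12 divisors; 315 is odd.
Thus k = 315 disproves the claim, and no smaller k works.

k = 315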